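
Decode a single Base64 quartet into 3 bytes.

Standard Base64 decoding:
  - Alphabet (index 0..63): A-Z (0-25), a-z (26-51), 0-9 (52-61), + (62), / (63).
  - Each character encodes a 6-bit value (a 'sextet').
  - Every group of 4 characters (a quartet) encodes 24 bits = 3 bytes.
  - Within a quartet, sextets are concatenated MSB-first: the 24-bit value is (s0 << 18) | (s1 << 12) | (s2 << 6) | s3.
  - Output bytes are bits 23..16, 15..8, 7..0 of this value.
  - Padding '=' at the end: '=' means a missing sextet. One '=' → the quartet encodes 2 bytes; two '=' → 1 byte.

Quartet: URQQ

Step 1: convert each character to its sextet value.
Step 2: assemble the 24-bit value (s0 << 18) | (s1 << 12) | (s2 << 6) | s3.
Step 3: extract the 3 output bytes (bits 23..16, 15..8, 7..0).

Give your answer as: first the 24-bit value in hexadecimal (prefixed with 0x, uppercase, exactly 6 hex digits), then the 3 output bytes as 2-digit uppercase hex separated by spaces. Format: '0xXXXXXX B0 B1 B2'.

Answer: 0x511410 51 14 10

Derivation:
Sextets: U=20, R=17, Q=16, Q=16
24-bit: (20<<18) | (17<<12) | (16<<6) | 16
      = 0x500000 | 0x011000 | 0x000400 | 0x000010
      = 0x511410
Bytes: (v>>16)&0xFF=51, (v>>8)&0xFF=14, v&0xFF=10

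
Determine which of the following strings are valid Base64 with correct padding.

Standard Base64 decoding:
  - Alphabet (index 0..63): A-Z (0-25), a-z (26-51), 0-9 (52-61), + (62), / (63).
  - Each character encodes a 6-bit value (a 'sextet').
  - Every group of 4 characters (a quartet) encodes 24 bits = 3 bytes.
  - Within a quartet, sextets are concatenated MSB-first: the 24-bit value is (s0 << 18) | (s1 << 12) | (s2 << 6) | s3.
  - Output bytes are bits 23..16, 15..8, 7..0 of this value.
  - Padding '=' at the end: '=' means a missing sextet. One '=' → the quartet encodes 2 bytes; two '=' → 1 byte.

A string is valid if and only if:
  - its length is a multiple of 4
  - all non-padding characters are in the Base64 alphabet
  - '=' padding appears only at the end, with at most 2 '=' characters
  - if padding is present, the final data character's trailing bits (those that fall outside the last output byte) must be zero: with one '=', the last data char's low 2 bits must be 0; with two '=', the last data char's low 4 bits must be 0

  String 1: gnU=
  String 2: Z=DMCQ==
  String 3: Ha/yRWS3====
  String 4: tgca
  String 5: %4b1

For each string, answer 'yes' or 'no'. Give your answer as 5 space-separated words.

Answer: yes no no yes no

Derivation:
String 1: 'gnU=' → valid
String 2: 'Z=DMCQ==' → invalid (bad char(s): ['=']; '=' in middle)
String 3: 'Ha/yRWS3====' → invalid (4 pad chars (max 2))
String 4: 'tgca' → valid
String 5: '%4b1' → invalid (bad char(s): ['%'])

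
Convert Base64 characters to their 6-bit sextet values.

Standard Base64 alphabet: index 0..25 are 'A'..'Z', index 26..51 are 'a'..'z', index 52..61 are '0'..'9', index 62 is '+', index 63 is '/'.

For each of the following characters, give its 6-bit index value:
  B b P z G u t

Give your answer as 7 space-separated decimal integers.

'B': A..Z range, ord('B') − ord('A') = 1
'b': a..z range, 26 + ord('b') − ord('a') = 27
'P': A..Z range, ord('P') − ord('A') = 15
'z': a..z range, 26 + ord('z') − ord('a') = 51
'G': A..Z range, ord('G') − ord('A') = 6
'u': a..z range, 26 + ord('u') − ord('a') = 46
't': a..z range, 26 + ord('t') − ord('a') = 45

Answer: 1 27 15 51 6 46 45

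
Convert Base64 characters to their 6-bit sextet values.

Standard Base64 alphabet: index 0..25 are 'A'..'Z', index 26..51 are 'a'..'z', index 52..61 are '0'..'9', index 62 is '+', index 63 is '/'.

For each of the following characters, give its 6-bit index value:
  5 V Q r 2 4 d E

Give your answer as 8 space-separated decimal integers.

'5': 0..9 range, 52 + ord('5') − ord('0') = 57
'V': A..Z range, ord('V') − ord('A') = 21
'Q': A..Z range, ord('Q') − ord('A') = 16
'r': a..z range, 26 + ord('r') − ord('a') = 43
'2': 0..9 range, 52 + ord('2') − ord('0') = 54
'4': 0..9 range, 52 + ord('4') − ord('0') = 56
'd': a..z range, 26 + ord('d') − ord('a') = 29
'E': A..Z range, ord('E') − ord('A') = 4

Answer: 57 21 16 43 54 56 29 4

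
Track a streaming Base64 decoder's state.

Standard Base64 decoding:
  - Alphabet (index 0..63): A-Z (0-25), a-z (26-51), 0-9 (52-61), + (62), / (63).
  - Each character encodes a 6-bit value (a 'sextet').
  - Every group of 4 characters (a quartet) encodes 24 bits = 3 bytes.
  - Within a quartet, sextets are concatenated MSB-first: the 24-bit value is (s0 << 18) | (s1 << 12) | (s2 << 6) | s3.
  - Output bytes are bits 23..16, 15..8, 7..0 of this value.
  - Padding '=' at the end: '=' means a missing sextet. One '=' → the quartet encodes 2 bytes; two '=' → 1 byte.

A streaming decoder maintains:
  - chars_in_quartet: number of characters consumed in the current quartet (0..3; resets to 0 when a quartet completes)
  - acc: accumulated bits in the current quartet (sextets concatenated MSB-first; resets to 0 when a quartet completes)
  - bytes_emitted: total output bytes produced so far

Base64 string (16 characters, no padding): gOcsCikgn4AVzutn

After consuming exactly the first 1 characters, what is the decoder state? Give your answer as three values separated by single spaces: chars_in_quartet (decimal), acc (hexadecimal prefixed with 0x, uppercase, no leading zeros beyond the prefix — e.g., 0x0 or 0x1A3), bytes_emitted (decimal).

Answer: 1 0x20 0

Derivation:
After char 0 ('g'=32): chars_in_quartet=1 acc=0x20 bytes_emitted=0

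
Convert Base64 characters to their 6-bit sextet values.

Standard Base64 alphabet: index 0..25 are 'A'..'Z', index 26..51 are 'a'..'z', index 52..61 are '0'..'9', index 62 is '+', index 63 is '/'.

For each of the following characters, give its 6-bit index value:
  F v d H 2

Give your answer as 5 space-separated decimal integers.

'F': A..Z range, ord('F') − ord('A') = 5
'v': a..z range, 26 + ord('v') − ord('a') = 47
'd': a..z range, 26 + ord('d') − ord('a') = 29
'H': A..Z range, ord('H') − ord('A') = 7
'2': 0..9 range, 52 + ord('2') − ord('0') = 54

Answer: 5 47 29 7 54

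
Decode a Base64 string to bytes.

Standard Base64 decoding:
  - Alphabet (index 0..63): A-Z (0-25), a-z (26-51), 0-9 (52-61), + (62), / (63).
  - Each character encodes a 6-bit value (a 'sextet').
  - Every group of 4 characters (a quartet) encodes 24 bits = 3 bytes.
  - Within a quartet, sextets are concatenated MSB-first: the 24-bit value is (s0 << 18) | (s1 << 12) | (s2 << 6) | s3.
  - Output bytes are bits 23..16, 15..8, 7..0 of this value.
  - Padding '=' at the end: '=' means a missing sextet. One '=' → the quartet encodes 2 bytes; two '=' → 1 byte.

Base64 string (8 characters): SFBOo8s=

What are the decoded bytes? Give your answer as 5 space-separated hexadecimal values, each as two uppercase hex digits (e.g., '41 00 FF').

After char 0 ('S'=18): chars_in_quartet=1 acc=0x12 bytes_emitted=0
After char 1 ('F'=5): chars_in_quartet=2 acc=0x485 bytes_emitted=0
After char 2 ('B'=1): chars_in_quartet=3 acc=0x12141 bytes_emitted=0
After char 3 ('O'=14): chars_in_quartet=4 acc=0x48504E -> emit 48 50 4E, reset; bytes_emitted=3
After char 4 ('o'=40): chars_in_quartet=1 acc=0x28 bytes_emitted=3
After char 5 ('8'=60): chars_in_quartet=2 acc=0xA3C bytes_emitted=3
After char 6 ('s'=44): chars_in_quartet=3 acc=0x28F2C bytes_emitted=3
Padding '=': partial quartet acc=0x28F2C -> emit A3 CB; bytes_emitted=5

Answer: 48 50 4E A3 CB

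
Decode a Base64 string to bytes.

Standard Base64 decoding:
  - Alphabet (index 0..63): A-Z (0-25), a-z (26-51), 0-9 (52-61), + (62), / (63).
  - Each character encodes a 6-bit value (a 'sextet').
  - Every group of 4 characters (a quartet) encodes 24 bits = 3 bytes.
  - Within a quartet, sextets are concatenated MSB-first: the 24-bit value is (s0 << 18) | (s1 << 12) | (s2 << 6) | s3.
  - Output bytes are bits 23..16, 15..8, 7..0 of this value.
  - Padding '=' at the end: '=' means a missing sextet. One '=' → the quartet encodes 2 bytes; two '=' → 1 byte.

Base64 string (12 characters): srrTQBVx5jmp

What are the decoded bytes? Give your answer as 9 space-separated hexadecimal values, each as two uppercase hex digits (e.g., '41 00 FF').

After char 0 ('s'=44): chars_in_quartet=1 acc=0x2C bytes_emitted=0
After char 1 ('r'=43): chars_in_quartet=2 acc=0xB2B bytes_emitted=0
After char 2 ('r'=43): chars_in_quartet=3 acc=0x2CAEB bytes_emitted=0
After char 3 ('T'=19): chars_in_quartet=4 acc=0xB2BAD3 -> emit B2 BA D3, reset; bytes_emitted=3
After char 4 ('Q'=16): chars_in_quartet=1 acc=0x10 bytes_emitted=3
After char 5 ('B'=1): chars_in_quartet=2 acc=0x401 bytes_emitted=3
After char 6 ('V'=21): chars_in_quartet=3 acc=0x10055 bytes_emitted=3
After char 7 ('x'=49): chars_in_quartet=4 acc=0x401571 -> emit 40 15 71, reset; bytes_emitted=6
After char 8 ('5'=57): chars_in_quartet=1 acc=0x39 bytes_emitted=6
After char 9 ('j'=35): chars_in_quartet=2 acc=0xE63 bytes_emitted=6
After char 10 ('m'=38): chars_in_quartet=3 acc=0x398E6 bytes_emitted=6
After char 11 ('p'=41): chars_in_quartet=4 acc=0xE639A9 -> emit E6 39 A9, reset; bytes_emitted=9

Answer: B2 BA D3 40 15 71 E6 39 A9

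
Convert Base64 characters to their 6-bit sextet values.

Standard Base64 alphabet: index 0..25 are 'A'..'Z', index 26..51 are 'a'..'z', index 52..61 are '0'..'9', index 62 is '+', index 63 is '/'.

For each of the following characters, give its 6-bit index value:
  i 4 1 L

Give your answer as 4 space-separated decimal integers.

Answer: 34 56 53 11

Derivation:
'i': a..z range, 26 + ord('i') − ord('a') = 34
'4': 0..9 range, 52 + ord('4') − ord('0') = 56
'1': 0..9 range, 52 + ord('1') − ord('0') = 53
'L': A..Z range, ord('L') − ord('A') = 11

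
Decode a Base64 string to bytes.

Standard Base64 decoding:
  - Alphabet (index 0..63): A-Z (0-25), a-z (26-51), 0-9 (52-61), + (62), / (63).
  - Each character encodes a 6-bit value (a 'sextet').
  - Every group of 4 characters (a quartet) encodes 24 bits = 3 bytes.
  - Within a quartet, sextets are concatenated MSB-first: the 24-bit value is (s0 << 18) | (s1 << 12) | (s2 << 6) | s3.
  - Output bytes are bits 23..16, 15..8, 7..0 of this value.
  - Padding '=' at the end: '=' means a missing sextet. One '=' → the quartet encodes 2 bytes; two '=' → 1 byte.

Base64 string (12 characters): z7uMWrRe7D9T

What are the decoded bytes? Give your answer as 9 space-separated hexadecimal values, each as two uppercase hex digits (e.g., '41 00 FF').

Answer: CF BB 8C 5A B4 5E EC 3F 53

Derivation:
After char 0 ('z'=51): chars_in_quartet=1 acc=0x33 bytes_emitted=0
After char 1 ('7'=59): chars_in_quartet=2 acc=0xCFB bytes_emitted=0
After char 2 ('u'=46): chars_in_quartet=3 acc=0x33EEE bytes_emitted=0
After char 3 ('M'=12): chars_in_quartet=4 acc=0xCFBB8C -> emit CF BB 8C, reset; bytes_emitted=3
After char 4 ('W'=22): chars_in_quartet=1 acc=0x16 bytes_emitted=3
After char 5 ('r'=43): chars_in_quartet=2 acc=0x5AB bytes_emitted=3
After char 6 ('R'=17): chars_in_quartet=3 acc=0x16AD1 bytes_emitted=3
After char 7 ('e'=30): chars_in_quartet=4 acc=0x5AB45E -> emit 5A B4 5E, reset; bytes_emitted=6
After char 8 ('7'=59): chars_in_quartet=1 acc=0x3B bytes_emitted=6
After char 9 ('D'=3): chars_in_quartet=2 acc=0xEC3 bytes_emitted=6
After char 10 ('9'=61): chars_in_quartet=3 acc=0x3B0FD bytes_emitted=6
After char 11 ('T'=19): chars_in_quartet=4 acc=0xEC3F53 -> emit EC 3F 53, reset; bytes_emitted=9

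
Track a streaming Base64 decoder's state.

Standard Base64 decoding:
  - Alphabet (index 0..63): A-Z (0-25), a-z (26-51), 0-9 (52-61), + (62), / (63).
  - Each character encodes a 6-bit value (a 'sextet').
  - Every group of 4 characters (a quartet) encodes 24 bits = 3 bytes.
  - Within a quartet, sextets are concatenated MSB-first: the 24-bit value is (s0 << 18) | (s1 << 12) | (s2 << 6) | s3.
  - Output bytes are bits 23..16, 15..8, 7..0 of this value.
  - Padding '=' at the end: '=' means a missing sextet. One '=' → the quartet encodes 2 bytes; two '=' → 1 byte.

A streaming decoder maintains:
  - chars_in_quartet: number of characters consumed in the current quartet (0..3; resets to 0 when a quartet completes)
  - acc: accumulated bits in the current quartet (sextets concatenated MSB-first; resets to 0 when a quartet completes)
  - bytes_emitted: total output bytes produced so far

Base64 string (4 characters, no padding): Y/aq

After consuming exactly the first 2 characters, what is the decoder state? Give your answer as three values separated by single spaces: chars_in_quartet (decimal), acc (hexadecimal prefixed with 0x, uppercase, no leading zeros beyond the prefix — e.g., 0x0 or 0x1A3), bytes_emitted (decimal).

After char 0 ('Y'=24): chars_in_quartet=1 acc=0x18 bytes_emitted=0
After char 1 ('/'=63): chars_in_quartet=2 acc=0x63F bytes_emitted=0

Answer: 2 0x63F 0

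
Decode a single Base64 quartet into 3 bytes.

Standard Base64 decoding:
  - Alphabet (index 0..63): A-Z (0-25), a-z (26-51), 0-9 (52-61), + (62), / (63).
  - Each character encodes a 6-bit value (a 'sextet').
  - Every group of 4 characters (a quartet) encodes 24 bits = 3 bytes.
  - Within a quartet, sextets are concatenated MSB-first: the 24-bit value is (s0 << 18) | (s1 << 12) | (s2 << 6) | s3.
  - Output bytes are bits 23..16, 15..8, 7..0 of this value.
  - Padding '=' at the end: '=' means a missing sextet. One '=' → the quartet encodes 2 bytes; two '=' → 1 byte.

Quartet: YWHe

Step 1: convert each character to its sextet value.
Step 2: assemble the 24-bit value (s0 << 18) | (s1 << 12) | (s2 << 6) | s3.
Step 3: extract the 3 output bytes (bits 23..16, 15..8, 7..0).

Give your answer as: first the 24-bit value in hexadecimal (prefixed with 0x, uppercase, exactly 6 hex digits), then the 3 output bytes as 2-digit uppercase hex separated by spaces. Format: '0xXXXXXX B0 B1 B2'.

Sextets: Y=24, W=22, H=7, e=30
24-bit: (24<<18) | (22<<12) | (7<<6) | 30
      = 0x600000 | 0x016000 | 0x0001C0 | 0x00001E
      = 0x6161DE
Bytes: (v>>16)&0xFF=61, (v>>8)&0xFF=61, v&0xFF=DE

Answer: 0x6161DE 61 61 DE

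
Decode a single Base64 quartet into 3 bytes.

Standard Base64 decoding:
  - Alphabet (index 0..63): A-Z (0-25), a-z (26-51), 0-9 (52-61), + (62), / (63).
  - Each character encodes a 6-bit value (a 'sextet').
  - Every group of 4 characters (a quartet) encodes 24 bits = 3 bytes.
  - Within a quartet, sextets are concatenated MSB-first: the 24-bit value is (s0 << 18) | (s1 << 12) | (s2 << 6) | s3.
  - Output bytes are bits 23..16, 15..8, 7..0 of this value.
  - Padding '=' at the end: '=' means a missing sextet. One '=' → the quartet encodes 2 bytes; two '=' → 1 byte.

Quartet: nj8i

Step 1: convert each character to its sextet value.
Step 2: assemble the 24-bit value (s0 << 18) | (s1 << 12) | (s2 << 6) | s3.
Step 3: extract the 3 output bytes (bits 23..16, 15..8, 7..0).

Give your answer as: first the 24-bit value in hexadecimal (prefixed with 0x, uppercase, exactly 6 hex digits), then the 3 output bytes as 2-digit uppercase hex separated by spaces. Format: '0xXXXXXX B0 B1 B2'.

Answer: 0x9E3F22 9E 3F 22

Derivation:
Sextets: n=39, j=35, 8=60, i=34
24-bit: (39<<18) | (35<<12) | (60<<6) | 34
      = 0x9C0000 | 0x023000 | 0x000F00 | 0x000022
      = 0x9E3F22
Bytes: (v>>16)&0xFF=9E, (v>>8)&0xFF=3F, v&0xFF=22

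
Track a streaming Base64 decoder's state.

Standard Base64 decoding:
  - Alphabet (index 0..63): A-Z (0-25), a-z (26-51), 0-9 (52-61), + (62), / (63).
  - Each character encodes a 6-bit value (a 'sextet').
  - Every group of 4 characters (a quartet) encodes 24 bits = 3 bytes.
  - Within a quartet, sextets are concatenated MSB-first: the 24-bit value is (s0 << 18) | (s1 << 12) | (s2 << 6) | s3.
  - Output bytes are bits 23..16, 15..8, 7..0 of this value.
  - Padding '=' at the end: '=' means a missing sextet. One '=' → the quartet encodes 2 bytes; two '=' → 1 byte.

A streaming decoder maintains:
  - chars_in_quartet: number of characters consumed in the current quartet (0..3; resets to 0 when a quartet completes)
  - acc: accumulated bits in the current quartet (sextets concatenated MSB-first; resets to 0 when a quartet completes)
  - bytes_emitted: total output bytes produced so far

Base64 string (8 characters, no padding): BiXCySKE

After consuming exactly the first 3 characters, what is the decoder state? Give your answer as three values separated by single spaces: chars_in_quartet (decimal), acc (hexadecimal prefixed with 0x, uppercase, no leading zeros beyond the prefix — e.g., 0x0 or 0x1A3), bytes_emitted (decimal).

After char 0 ('B'=1): chars_in_quartet=1 acc=0x1 bytes_emitted=0
After char 1 ('i'=34): chars_in_quartet=2 acc=0x62 bytes_emitted=0
After char 2 ('X'=23): chars_in_quartet=3 acc=0x1897 bytes_emitted=0

Answer: 3 0x1897 0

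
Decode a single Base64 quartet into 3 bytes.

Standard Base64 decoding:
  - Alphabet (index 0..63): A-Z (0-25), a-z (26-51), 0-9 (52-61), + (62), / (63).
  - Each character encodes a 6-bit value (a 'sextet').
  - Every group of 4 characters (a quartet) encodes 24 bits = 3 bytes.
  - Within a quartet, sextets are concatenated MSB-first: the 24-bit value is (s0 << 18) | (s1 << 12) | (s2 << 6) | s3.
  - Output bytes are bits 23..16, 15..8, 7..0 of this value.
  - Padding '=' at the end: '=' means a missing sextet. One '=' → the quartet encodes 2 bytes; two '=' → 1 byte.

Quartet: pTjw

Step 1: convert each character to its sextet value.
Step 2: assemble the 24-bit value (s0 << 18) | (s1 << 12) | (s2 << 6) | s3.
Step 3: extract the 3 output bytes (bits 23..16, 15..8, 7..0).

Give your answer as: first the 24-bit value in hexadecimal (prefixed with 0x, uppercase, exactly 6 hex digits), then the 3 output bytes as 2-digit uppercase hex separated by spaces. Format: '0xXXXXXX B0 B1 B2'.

Sextets: p=41, T=19, j=35, w=48
24-bit: (41<<18) | (19<<12) | (35<<6) | 48
      = 0xA40000 | 0x013000 | 0x0008C0 | 0x000030
      = 0xA538F0
Bytes: (v>>16)&0xFF=A5, (v>>8)&0xFF=38, v&0xFF=F0

Answer: 0xA538F0 A5 38 F0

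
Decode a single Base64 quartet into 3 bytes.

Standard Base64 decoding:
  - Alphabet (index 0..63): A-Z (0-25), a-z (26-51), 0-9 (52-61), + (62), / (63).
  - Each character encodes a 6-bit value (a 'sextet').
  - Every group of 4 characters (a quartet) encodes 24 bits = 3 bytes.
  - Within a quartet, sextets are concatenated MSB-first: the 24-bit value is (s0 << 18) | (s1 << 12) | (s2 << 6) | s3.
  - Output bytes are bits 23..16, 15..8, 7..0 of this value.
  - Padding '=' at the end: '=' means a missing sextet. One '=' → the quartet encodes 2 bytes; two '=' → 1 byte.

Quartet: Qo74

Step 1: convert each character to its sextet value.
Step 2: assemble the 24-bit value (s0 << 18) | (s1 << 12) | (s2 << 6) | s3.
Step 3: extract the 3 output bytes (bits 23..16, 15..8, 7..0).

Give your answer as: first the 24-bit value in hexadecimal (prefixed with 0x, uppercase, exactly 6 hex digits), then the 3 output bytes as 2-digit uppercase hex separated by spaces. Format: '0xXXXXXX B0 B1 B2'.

Answer: 0x428EF8 42 8E F8

Derivation:
Sextets: Q=16, o=40, 7=59, 4=56
24-bit: (16<<18) | (40<<12) | (59<<6) | 56
      = 0x400000 | 0x028000 | 0x000EC0 | 0x000038
      = 0x428EF8
Bytes: (v>>16)&0xFF=42, (v>>8)&0xFF=8E, v&0xFF=F8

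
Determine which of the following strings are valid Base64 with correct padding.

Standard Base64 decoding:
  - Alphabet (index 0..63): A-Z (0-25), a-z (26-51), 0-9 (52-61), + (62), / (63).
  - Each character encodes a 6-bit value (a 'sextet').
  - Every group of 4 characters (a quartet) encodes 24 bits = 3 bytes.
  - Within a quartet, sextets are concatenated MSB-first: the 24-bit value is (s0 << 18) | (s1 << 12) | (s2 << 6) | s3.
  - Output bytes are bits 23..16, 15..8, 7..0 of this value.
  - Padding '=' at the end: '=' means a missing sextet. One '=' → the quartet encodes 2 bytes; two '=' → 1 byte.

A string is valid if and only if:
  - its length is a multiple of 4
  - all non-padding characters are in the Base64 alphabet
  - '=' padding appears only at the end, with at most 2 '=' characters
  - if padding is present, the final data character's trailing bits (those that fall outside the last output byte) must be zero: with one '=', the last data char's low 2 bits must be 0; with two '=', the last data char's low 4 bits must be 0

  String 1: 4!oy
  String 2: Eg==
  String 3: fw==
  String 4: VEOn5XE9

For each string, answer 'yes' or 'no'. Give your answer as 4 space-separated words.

Answer: no yes yes yes

Derivation:
String 1: '4!oy' → invalid (bad char(s): ['!'])
String 2: 'Eg==' → valid
String 3: 'fw==' → valid
String 4: 'VEOn5XE9' → valid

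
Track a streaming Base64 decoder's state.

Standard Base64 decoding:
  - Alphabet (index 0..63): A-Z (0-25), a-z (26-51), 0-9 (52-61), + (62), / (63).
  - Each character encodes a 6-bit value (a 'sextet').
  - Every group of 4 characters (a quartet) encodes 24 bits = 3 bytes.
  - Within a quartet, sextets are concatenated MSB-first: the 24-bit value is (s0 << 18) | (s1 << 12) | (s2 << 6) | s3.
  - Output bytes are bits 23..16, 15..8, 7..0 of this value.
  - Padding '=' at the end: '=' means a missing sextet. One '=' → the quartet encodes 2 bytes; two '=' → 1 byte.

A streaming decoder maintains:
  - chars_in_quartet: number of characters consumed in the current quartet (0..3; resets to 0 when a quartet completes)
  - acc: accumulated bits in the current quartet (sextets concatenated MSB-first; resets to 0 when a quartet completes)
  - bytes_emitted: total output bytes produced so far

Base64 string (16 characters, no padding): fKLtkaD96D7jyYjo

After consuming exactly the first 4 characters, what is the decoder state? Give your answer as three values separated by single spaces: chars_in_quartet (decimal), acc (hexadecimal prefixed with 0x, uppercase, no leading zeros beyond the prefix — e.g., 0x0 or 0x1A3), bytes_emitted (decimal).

After char 0 ('f'=31): chars_in_quartet=1 acc=0x1F bytes_emitted=0
After char 1 ('K'=10): chars_in_quartet=2 acc=0x7CA bytes_emitted=0
After char 2 ('L'=11): chars_in_quartet=3 acc=0x1F28B bytes_emitted=0
After char 3 ('t'=45): chars_in_quartet=4 acc=0x7CA2ED -> emit 7C A2 ED, reset; bytes_emitted=3

Answer: 0 0x0 3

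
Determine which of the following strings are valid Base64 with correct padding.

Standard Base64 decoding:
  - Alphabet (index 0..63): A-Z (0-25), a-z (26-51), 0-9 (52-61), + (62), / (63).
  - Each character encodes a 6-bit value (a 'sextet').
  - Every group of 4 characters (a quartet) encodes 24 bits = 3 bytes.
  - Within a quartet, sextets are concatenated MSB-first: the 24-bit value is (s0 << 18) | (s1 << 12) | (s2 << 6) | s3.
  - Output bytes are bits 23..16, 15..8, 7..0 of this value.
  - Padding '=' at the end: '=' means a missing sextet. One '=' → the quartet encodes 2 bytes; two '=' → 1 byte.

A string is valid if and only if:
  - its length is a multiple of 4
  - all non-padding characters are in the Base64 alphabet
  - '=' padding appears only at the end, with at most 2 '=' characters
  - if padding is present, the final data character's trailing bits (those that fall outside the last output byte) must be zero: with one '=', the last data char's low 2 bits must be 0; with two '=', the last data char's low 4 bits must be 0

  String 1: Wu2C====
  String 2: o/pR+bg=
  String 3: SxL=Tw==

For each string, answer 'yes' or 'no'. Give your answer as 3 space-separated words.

String 1: 'Wu2C====' → invalid (4 pad chars (max 2))
String 2: 'o/pR+bg=' → valid
String 3: 'SxL=Tw==' → invalid (bad char(s): ['=']; '=' in middle)

Answer: no yes no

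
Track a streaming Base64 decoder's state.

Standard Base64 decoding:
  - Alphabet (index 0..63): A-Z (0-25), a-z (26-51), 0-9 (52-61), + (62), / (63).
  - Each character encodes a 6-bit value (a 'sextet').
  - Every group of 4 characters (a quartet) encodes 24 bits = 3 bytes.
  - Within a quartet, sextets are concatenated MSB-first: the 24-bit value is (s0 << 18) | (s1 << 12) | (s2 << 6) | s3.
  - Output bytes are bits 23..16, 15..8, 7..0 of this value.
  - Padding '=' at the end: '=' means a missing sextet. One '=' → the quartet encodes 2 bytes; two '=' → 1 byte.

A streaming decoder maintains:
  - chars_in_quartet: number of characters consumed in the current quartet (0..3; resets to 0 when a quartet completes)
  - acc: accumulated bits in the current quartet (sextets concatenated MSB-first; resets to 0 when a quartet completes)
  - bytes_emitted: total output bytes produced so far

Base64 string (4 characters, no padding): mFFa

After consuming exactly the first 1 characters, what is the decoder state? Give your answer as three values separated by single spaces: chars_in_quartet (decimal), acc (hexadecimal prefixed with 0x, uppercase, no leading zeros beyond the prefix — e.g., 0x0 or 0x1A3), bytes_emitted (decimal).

Answer: 1 0x26 0

Derivation:
After char 0 ('m'=38): chars_in_quartet=1 acc=0x26 bytes_emitted=0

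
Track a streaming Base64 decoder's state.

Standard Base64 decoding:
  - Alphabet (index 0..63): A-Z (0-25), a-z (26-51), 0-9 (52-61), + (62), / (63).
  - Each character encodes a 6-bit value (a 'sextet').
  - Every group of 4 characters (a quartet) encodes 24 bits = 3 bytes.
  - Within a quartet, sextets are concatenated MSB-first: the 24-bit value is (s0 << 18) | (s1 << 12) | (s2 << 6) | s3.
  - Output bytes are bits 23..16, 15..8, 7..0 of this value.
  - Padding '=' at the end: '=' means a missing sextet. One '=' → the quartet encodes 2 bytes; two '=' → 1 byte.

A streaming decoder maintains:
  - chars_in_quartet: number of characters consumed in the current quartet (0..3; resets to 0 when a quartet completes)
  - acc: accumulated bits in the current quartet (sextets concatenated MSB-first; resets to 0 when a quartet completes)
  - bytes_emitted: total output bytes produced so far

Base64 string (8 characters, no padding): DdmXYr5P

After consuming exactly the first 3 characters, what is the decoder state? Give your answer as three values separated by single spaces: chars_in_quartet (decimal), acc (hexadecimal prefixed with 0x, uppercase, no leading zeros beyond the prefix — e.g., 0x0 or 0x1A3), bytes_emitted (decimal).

Answer: 3 0x3766 0

Derivation:
After char 0 ('D'=3): chars_in_quartet=1 acc=0x3 bytes_emitted=0
After char 1 ('d'=29): chars_in_quartet=2 acc=0xDD bytes_emitted=0
After char 2 ('m'=38): chars_in_quartet=3 acc=0x3766 bytes_emitted=0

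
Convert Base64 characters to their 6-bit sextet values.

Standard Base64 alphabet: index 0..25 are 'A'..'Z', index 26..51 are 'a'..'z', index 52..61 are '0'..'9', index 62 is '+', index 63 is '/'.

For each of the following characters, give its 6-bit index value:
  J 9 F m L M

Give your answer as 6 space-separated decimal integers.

'J': A..Z range, ord('J') − ord('A') = 9
'9': 0..9 range, 52 + ord('9') − ord('0') = 61
'F': A..Z range, ord('F') − ord('A') = 5
'm': a..z range, 26 + ord('m') − ord('a') = 38
'L': A..Z range, ord('L') − ord('A') = 11
'M': A..Z range, ord('M') − ord('A') = 12

Answer: 9 61 5 38 11 12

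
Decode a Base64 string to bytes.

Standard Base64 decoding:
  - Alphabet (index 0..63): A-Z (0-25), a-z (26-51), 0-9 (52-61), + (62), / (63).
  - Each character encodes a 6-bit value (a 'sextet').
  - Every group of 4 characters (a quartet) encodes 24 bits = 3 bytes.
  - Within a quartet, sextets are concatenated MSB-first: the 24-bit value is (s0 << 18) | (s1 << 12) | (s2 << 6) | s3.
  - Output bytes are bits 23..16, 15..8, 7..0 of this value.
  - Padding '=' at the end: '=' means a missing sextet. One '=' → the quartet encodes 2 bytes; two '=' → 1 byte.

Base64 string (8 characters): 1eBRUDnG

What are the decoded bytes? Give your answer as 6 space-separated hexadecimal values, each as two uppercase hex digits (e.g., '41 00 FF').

Answer: D5 E0 51 50 39 C6

Derivation:
After char 0 ('1'=53): chars_in_quartet=1 acc=0x35 bytes_emitted=0
After char 1 ('e'=30): chars_in_quartet=2 acc=0xD5E bytes_emitted=0
After char 2 ('B'=1): chars_in_quartet=3 acc=0x35781 bytes_emitted=0
After char 3 ('R'=17): chars_in_quartet=4 acc=0xD5E051 -> emit D5 E0 51, reset; bytes_emitted=3
After char 4 ('U'=20): chars_in_quartet=1 acc=0x14 bytes_emitted=3
After char 5 ('D'=3): chars_in_quartet=2 acc=0x503 bytes_emitted=3
After char 6 ('n'=39): chars_in_quartet=3 acc=0x140E7 bytes_emitted=3
After char 7 ('G'=6): chars_in_quartet=4 acc=0x5039C6 -> emit 50 39 C6, reset; bytes_emitted=6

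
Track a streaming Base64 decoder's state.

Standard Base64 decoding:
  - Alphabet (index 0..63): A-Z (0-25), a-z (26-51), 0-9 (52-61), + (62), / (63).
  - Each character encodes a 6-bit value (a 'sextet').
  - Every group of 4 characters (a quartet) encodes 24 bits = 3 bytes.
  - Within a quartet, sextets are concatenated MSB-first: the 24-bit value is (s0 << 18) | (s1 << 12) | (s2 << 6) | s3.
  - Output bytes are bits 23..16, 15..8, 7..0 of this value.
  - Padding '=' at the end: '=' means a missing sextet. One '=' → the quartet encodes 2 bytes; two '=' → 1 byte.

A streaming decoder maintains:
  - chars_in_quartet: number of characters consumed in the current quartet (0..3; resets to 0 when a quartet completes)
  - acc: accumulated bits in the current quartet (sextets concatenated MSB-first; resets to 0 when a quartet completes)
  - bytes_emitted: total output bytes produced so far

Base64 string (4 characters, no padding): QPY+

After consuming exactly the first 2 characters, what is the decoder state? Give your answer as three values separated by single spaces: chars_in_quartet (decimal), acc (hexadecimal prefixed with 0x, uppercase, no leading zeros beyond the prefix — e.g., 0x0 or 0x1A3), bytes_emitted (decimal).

Answer: 2 0x40F 0

Derivation:
After char 0 ('Q'=16): chars_in_quartet=1 acc=0x10 bytes_emitted=0
After char 1 ('P'=15): chars_in_quartet=2 acc=0x40F bytes_emitted=0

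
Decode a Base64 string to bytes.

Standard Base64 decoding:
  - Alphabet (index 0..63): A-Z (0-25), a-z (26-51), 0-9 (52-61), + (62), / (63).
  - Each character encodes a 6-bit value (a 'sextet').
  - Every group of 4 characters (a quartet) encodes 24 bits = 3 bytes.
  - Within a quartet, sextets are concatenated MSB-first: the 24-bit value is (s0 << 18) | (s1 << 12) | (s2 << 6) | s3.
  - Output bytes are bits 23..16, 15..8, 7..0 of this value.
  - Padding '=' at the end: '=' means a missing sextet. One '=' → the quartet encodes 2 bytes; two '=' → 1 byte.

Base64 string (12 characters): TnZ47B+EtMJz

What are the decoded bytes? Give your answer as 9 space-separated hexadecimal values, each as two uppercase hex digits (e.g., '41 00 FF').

After char 0 ('T'=19): chars_in_quartet=1 acc=0x13 bytes_emitted=0
After char 1 ('n'=39): chars_in_quartet=2 acc=0x4E7 bytes_emitted=0
After char 2 ('Z'=25): chars_in_quartet=3 acc=0x139D9 bytes_emitted=0
After char 3 ('4'=56): chars_in_quartet=4 acc=0x4E7678 -> emit 4E 76 78, reset; bytes_emitted=3
After char 4 ('7'=59): chars_in_quartet=1 acc=0x3B bytes_emitted=3
After char 5 ('B'=1): chars_in_quartet=2 acc=0xEC1 bytes_emitted=3
After char 6 ('+'=62): chars_in_quartet=3 acc=0x3B07E bytes_emitted=3
After char 7 ('E'=4): chars_in_quartet=4 acc=0xEC1F84 -> emit EC 1F 84, reset; bytes_emitted=6
After char 8 ('t'=45): chars_in_quartet=1 acc=0x2D bytes_emitted=6
After char 9 ('M'=12): chars_in_quartet=2 acc=0xB4C bytes_emitted=6
After char 10 ('J'=9): chars_in_quartet=3 acc=0x2D309 bytes_emitted=6
After char 11 ('z'=51): chars_in_quartet=4 acc=0xB4C273 -> emit B4 C2 73, reset; bytes_emitted=9

Answer: 4E 76 78 EC 1F 84 B4 C2 73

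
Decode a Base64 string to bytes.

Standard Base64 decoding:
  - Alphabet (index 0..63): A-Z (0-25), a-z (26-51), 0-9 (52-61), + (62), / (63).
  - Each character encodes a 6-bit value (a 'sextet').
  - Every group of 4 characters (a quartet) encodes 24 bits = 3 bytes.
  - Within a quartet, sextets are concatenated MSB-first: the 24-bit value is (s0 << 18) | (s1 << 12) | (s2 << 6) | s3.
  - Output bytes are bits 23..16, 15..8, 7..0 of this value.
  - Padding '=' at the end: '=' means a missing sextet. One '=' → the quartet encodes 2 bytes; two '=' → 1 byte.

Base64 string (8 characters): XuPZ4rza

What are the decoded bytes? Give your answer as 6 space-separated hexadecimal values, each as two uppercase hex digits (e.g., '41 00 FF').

After char 0 ('X'=23): chars_in_quartet=1 acc=0x17 bytes_emitted=0
After char 1 ('u'=46): chars_in_quartet=2 acc=0x5EE bytes_emitted=0
After char 2 ('P'=15): chars_in_quartet=3 acc=0x17B8F bytes_emitted=0
After char 3 ('Z'=25): chars_in_quartet=4 acc=0x5EE3D9 -> emit 5E E3 D9, reset; bytes_emitted=3
After char 4 ('4'=56): chars_in_quartet=1 acc=0x38 bytes_emitted=3
After char 5 ('r'=43): chars_in_quartet=2 acc=0xE2B bytes_emitted=3
After char 6 ('z'=51): chars_in_quartet=3 acc=0x38AF3 bytes_emitted=3
After char 7 ('a'=26): chars_in_quartet=4 acc=0xE2BCDA -> emit E2 BC DA, reset; bytes_emitted=6

Answer: 5E E3 D9 E2 BC DA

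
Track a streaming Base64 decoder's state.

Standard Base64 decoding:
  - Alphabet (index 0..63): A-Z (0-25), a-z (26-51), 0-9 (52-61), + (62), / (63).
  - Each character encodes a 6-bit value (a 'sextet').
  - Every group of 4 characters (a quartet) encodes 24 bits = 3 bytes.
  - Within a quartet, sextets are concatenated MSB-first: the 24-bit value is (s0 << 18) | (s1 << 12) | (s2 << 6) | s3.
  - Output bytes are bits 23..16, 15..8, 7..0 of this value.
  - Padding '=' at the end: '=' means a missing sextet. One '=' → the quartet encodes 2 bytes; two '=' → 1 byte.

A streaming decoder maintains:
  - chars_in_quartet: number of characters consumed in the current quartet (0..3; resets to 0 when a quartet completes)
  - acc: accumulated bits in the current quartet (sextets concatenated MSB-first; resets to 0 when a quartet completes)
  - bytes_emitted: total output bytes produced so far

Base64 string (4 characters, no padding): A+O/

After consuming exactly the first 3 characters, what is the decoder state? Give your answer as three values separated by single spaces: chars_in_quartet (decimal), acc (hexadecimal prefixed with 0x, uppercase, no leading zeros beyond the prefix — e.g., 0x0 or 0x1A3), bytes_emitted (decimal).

After char 0 ('A'=0): chars_in_quartet=1 acc=0x0 bytes_emitted=0
After char 1 ('+'=62): chars_in_quartet=2 acc=0x3E bytes_emitted=0
After char 2 ('O'=14): chars_in_quartet=3 acc=0xF8E bytes_emitted=0

Answer: 3 0xF8E 0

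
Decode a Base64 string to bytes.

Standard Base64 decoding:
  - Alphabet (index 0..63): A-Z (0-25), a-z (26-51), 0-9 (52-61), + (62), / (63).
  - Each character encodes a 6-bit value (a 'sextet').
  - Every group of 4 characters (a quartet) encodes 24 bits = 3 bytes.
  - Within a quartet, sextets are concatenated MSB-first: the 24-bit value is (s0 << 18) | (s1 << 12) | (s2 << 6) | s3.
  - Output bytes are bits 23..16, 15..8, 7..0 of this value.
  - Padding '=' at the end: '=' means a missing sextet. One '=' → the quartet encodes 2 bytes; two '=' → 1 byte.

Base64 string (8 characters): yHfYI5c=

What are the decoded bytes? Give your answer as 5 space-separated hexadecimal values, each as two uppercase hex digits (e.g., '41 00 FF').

After char 0 ('y'=50): chars_in_quartet=1 acc=0x32 bytes_emitted=0
After char 1 ('H'=7): chars_in_quartet=2 acc=0xC87 bytes_emitted=0
After char 2 ('f'=31): chars_in_quartet=3 acc=0x321DF bytes_emitted=0
After char 3 ('Y'=24): chars_in_quartet=4 acc=0xC877D8 -> emit C8 77 D8, reset; bytes_emitted=3
After char 4 ('I'=8): chars_in_quartet=1 acc=0x8 bytes_emitted=3
After char 5 ('5'=57): chars_in_quartet=2 acc=0x239 bytes_emitted=3
After char 6 ('c'=28): chars_in_quartet=3 acc=0x8E5C bytes_emitted=3
Padding '=': partial quartet acc=0x8E5C -> emit 23 97; bytes_emitted=5

Answer: C8 77 D8 23 97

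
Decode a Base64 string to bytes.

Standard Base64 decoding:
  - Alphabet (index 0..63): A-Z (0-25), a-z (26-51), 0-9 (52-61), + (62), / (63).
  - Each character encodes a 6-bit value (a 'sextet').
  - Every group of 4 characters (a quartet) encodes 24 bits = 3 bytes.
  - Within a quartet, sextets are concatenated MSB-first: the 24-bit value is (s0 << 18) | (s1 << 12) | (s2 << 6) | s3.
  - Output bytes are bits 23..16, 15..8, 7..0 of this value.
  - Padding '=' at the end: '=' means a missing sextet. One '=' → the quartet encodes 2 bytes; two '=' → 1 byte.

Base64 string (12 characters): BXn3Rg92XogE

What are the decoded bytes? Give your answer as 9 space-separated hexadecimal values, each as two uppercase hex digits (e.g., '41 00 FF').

After char 0 ('B'=1): chars_in_quartet=1 acc=0x1 bytes_emitted=0
After char 1 ('X'=23): chars_in_quartet=2 acc=0x57 bytes_emitted=0
After char 2 ('n'=39): chars_in_quartet=3 acc=0x15E7 bytes_emitted=0
After char 3 ('3'=55): chars_in_quartet=4 acc=0x579F7 -> emit 05 79 F7, reset; bytes_emitted=3
After char 4 ('R'=17): chars_in_quartet=1 acc=0x11 bytes_emitted=3
After char 5 ('g'=32): chars_in_quartet=2 acc=0x460 bytes_emitted=3
After char 6 ('9'=61): chars_in_quartet=3 acc=0x1183D bytes_emitted=3
After char 7 ('2'=54): chars_in_quartet=4 acc=0x460F76 -> emit 46 0F 76, reset; bytes_emitted=6
After char 8 ('X'=23): chars_in_quartet=1 acc=0x17 bytes_emitted=6
After char 9 ('o'=40): chars_in_quartet=2 acc=0x5E8 bytes_emitted=6
After char 10 ('g'=32): chars_in_quartet=3 acc=0x17A20 bytes_emitted=6
After char 11 ('E'=4): chars_in_quartet=4 acc=0x5E8804 -> emit 5E 88 04, reset; bytes_emitted=9

Answer: 05 79 F7 46 0F 76 5E 88 04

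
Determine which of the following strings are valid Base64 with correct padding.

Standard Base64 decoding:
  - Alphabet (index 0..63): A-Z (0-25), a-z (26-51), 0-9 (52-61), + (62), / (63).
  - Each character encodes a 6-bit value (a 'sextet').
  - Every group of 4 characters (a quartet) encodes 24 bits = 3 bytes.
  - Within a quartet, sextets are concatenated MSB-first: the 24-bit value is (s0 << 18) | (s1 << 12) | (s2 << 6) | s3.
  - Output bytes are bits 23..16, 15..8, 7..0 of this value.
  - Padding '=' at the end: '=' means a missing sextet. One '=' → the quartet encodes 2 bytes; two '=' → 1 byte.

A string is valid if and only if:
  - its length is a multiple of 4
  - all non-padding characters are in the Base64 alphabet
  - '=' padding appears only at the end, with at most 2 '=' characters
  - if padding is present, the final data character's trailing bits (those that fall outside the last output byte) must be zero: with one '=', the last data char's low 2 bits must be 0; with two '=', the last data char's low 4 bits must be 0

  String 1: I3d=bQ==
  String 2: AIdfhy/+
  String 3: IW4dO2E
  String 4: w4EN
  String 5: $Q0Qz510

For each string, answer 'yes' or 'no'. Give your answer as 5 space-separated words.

Answer: no yes no yes no

Derivation:
String 1: 'I3d=bQ==' → invalid (bad char(s): ['=']; '=' in middle)
String 2: 'AIdfhy/+' → valid
String 3: 'IW4dO2E' → invalid (len=7 not mult of 4)
String 4: 'w4EN' → valid
String 5: '$Q0Qz510' → invalid (bad char(s): ['$'])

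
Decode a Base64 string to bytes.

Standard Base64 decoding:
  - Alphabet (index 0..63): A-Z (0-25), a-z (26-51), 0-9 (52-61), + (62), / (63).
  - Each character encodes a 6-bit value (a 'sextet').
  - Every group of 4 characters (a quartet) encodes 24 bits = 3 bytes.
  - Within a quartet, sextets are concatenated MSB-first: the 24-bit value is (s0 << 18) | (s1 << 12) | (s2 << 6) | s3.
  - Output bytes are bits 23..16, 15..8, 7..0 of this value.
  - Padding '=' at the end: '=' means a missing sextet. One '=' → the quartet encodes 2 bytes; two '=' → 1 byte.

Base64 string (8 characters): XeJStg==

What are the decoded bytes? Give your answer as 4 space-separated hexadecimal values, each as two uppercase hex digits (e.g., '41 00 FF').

After char 0 ('X'=23): chars_in_quartet=1 acc=0x17 bytes_emitted=0
After char 1 ('e'=30): chars_in_quartet=2 acc=0x5DE bytes_emitted=0
After char 2 ('J'=9): chars_in_quartet=3 acc=0x17789 bytes_emitted=0
After char 3 ('S'=18): chars_in_quartet=4 acc=0x5DE252 -> emit 5D E2 52, reset; bytes_emitted=3
After char 4 ('t'=45): chars_in_quartet=1 acc=0x2D bytes_emitted=3
After char 5 ('g'=32): chars_in_quartet=2 acc=0xB60 bytes_emitted=3
Padding '==': partial quartet acc=0xB60 -> emit B6; bytes_emitted=4

Answer: 5D E2 52 B6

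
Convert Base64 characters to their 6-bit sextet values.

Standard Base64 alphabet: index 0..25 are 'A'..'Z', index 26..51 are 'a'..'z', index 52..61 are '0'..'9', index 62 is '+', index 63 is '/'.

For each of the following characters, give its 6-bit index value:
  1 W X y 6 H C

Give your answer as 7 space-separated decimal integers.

'1': 0..9 range, 52 + ord('1') − ord('0') = 53
'W': A..Z range, ord('W') − ord('A') = 22
'X': A..Z range, ord('X') − ord('A') = 23
'y': a..z range, 26 + ord('y') − ord('a') = 50
'6': 0..9 range, 52 + ord('6') − ord('0') = 58
'H': A..Z range, ord('H') − ord('A') = 7
'C': A..Z range, ord('C') − ord('A') = 2

Answer: 53 22 23 50 58 7 2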